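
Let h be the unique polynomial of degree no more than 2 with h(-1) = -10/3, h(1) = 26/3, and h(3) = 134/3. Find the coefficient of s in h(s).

6

Write h(s) = as^2 + bs + c. Substituting each data point gives a linear system:
  a - b + c = -10/3
  a + b + c = 26/3
  9a + 3b + c = 134/3
Solving the system yields a = 3, b = 6, c = -1/3.
So h(s) = 3s^2 + 6s - 1/3.
The coefficient of s is 6.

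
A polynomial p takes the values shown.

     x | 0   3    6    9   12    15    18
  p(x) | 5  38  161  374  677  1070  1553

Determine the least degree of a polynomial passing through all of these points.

Forward differences of the values at x = 0, 3, 6, 9, 12, 15, 18:
  p  : 5  38  161  374  677  1070  1553
  Δ  : 33  123  213  303  393  483
  Δ^2: 90  90  90  90  90
  Δ^3: 0  0  0  0
  Δ^4: 0  0  0
  Δ^5: 0  0
  Δ^6: 0
The second differences are constant (90) and nonzero, while all higher differences vanish, so the minimal degree is 2.

2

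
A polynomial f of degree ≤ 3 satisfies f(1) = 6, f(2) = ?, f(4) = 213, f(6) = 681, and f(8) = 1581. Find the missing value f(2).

The 4 known points determine the degree-3 polynomial uniquely.
Write f(n) = an^3 + bn^2 + cn + d. Substituting each data point gives a linear system:
  a + b + c + d = 6
  64a + 16b + 4c + d = 213
  216a + 36b + 6c + d = 681
  512a + 64b + 8c + d = 1581
Solving the system yields a = 3, b = 0, c = 6, d = -3.
So f(n) = 3n³ + 6n - 3.
Then f(2) = 33.

33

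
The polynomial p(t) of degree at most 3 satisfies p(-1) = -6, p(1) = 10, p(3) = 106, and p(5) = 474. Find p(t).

Write p(t) = at^3 + bt^2 + ct + d. Substituting each data point gives a linear system:
  -a + b - c + d = -6
  a + b + c + d = 10
  27a + 9b + 3c + d = 106
  125a + 25b + 5c + d = 474
Solving the system yields a = 4, b = -2, c = 4, d = 4.
So p(t) = 4t^3 - 2t^2 + 4t + 4.
Check: p(1) = 10. ✓

p(t) = 4t^3 - 2t^2 + 4t + 4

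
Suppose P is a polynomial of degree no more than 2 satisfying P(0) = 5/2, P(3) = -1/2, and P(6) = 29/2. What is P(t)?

P(t) = t^2 - 4t + 5/2

Using the Lagrange interpolation formula with nodes 0, 3, 6:
  L_0(t) = (t - 3)(t - 6) / 18
  L_1(t) = t(t - 6) / -9
  L_2(t) = t(t - 3) / 18
Then P(t) = 5/2·L_0(t) - 1/2·L_1(t) + 29/2·L_2(t).
Expanding and collecting terms gives P(t) = t^2 - 4t + 5/2.
Check: P(3) = -1/2. ✓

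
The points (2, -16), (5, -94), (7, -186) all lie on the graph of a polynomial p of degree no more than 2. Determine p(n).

Write p(n) = an^2 + bn + c. Substituting each data point gives a linear system:
  4a + 2b + c = -16
  25a + 5b + c = -94
  49a + 7b + c = -186
Solving the system yields a = -4, b = 2, c = -4.
So p(n) = -4n² + 2n - 4.
Check: p(5) = -94. ✓

p(n) = -4n^2 + 2n - 4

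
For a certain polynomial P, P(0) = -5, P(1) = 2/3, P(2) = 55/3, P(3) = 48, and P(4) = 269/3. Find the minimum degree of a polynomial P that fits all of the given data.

2

Forward differences of the values at s = 0, 1, 2, 3, 4:
  P  : -5  2/3  55/3  48  269/3
  Δ  : 17/3  53/3  89/3  125/3
  Δ^2: 12  12  12
  Δ^3: 0  0
  Δ^4: 0
The second differences are constant (12) and nonzero, while all higher differences vanish, so the minimal degree is 2.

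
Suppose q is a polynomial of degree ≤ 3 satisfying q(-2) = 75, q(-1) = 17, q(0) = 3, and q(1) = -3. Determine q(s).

Using the Lagrange interpolation formula with nodes -2, -1, 0, 1:
  L_0(s) = (s + 1)s(s - 1) / -6
  L_1(s) = (s + 2)s(s - 1) / 2
  L_2(s) = (s + 2)(s + 1)(s - 1) / -2
  L_3(s) = (s + 2)(s + 1)s / 6
Then q(s) = 75·L_0(s) + 17·L_1(s) + 3·L_2(s) - 3·L_3(s).
Expanding and collecting terms gives q(s) = -6s^3 + 4s^2 - 4s + 3.
Check: q(0) = 3. ✓

q(s) = -6s^3 + 4s^2 - 4s + 3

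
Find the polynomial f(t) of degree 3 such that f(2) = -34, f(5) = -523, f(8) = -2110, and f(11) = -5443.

f(t) = -4t^3 - t^2 + 2

Using the Lagrange interpolation formula with nodes 2, 5, 8, 11:
  L_0(t) = (t - 5)(t - 8)(t - 11) / -162
  L_1(t) = (t - 2)(t - 8)(t - 11) / 54
  L_2(t) = (t - 2)(t - 5)(t - 11) / -54
  L_3(t) = (t - 2)(t - 5)(t - 8) / 162
Then f(t) = -34·L_0(t) - 523·L_1(t) - 2110·L_2(t) - 5443·L_3(t).
Expanding and collecting terms gives f(t) = -4t^3 - t^2 + 2.
Check: f(5) = -523. ✓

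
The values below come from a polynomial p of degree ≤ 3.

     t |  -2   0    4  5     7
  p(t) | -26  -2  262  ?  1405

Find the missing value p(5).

The 4 known points determine the degree-3 polynomial uniquely.
Write p(t) = at^3 + bt^2 + ct + d. Substituting each data point gives a linear system:
  -8a + 4b - 2c + d = -26
  d = -2
  64a + 16b + 4c + d = 262
  343a + 49b + 7c + d = 1405
Solving the system yields a = 4, b = 1, c = -2, d = -2.
So p(t) = 4t^3 + t^2 - 2t - 2.
Then p(5) = 513.

513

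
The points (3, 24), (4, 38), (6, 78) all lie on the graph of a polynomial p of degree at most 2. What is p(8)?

Using the Lagrange interpolation formula with nodes 3, 4, 6:
  L_0(u) = (u - 4)(u - 6) / 3
  L_1(u) = (u - 3)(u - 6) / -2
  L_2(u) = (u - 3)(u - 4) / 6
Then p(u) = 24·L_0(u) + 38·L_1(u) + 78·L_2(u).
Expanding and collecting terms gives p(u) = 2u² + 6.
Evaluating at u = 8: p(8) = 134.

134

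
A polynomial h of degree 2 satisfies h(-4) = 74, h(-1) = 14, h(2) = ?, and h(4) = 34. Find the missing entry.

8

The 3 known points determine the degree-2 polynomial uniquely.
Write h(x) = ax^2 + bx + c. Substituting each data point gives a linear system:
  16a - 4b + c = 74
  a - b + c = 14
  16a + 4b + c = 34
Solving the system yields a = 3, b = -5, c = 6.
So h(x) = 3x^2 - 5x + 6.
Then h(2) = 8.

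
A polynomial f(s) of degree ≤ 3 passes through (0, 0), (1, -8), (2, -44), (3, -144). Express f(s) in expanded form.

f(s) = -6s^3 + 4s^2 - 6s

Using the Lagrange interpolation formula with nodes 0, 1, 2, 3:
  L_0(s) = (s - 1)(s - 2)(s - 3) / -6
  L_1(s) = s(s - 2)(s - 3) / 2
  L_2(s) = s(s - 1)(s - 3) / -2
  L_3(s) = s(s - 1)(s - 2) / 6
Then f(s) = 0·L_0(s) - 8·L_1(s) - 44·L_2(s) - 144·L_3(s).
Expanding and collecting terms gives f(s) = -6s³ + 4s² - 6s.
Check: f(2) = -44. ✓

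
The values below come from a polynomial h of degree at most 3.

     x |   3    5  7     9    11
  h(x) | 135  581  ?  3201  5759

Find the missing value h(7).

1539

On equispaced nodes a degree-3 polynomial has vanishing fourth forward difference, so
  h(3) - 4·h(5) + 6·h(7) - 4·h(9) + h(11) = 0.
Substituting the known values and solving for h(7):
  6·h(7) = 9234
  h(7) = 1539.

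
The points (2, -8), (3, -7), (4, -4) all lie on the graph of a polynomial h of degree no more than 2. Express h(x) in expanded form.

h(x) = x^2 - 4x - 4

Write h(x) = ax^2 + bx + c. Substituting each data point gives a linear system:
  4a + 2b + c = -8
  9a + 3b + c = -7
  16a + 4b + c = -4
Solving the system yields a = 1, b = -4, c = -4.
So h(x) = x^2 - 4x - 4.
Check: h(3) = -7. ✓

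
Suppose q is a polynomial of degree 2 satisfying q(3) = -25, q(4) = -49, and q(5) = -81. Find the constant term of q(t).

Write q(t) = at^2 + bt + c. Substituting each data point gives a linear system:
  9a + 3b + c = -25
  16a + 4b + c = -49
  25a + 5b + c = -81
Solving the system yields a = -4, b = 4, c = -1.
So q(t) = -4t² + 4t - 1.
The constant term is -1.

-1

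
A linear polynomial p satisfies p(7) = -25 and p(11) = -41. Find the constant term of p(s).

3

Write p(s) = as + b. Substituting each data point gives a linear system:
  7a + b = -25
  11a + b = -41
Solving the system yields a = -4, b = 3.
So p(s) = -4s + 3.
The constant term is 3.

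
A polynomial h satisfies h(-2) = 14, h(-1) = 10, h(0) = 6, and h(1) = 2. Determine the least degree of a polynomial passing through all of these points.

1

Forward differences of the values at n = -2, -1, 0, 1:
  h  : 14  10  6  2
  Δ  : -4  -4  -4
  Δ^2: 0  0
  Δ^3: 0
The first differences are constant (-4) and nonzero, while all higher differences vanish, so the minimal degree is 1.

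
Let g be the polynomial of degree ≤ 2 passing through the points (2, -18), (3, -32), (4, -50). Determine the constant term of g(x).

Write g(x) = ax^2 + bx + c. Substituting each data point gives a linear system:
  4a + 2b + c = -18
  9a + 3b + c = -32
  16a + 4b + c = -50
Solving the system yields a = -2, b = -4, c = -2.
So g(x) = -2x² - 4x - 2.
The constant term is -2.

-2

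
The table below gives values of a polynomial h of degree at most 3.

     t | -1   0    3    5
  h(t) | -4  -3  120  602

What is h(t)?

h(t) = 5t^3 - 4t - 3

Using the Lagrange interpolation formula with nodes -1, 0, 3, 5:
  L_0(t) = t(t - 3)(t - 5) / -24
  L_1(t) = (t + 1)(t - 3)(t - 5) / 15
  L_2(t) = (t + 1)t(t - 5) / -24
  L_3(t) = (t + 1)t(t - 3) / 60
Then h(t) = -4·L_0(t) - 3·L_1(t) + 120·L_2(t) + 602·L_3(t).
Expanding and collecting terms gives h(t) = 5t^3 - 4t - 3.
Check: h(-1) = -4. ✓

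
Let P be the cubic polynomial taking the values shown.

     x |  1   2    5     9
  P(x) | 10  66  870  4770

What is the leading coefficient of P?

6

Write P(x) = ax^3 + bx^2 + cx + d. Substituting each data point gives a linear system:
  a + b + c + d = 10
  8a + 4b + 2c + d = 66
  125a + 25b + 5c + d = 870
  729a + 81b + 9c + d = 4770
Solving the system yields a = 6, b = 5, c = -1, d = 0.
So P(x) = 6x^3 + 5x^2 - x.
The leading coefficient is 6.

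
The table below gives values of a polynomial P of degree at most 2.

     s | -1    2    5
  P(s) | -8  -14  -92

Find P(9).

Using the Lagrange interpolation formula with nodes -1, 2, 5:
  L_0(s) = (s - 2)(s - 5) / 18
  L_1(s) = (s + 1)(s - 5) / -9
  L_2(s) = (s + 1)(s - 2) / 18
Then P(s) = -8·L_0(s) - 14·L_1(s) - 92·L_2(s).
Expanding and collecting terms gives P(s) = -4s^2 + 2s - 2.
Evaluating at s = 9: P(9) = -308.

-308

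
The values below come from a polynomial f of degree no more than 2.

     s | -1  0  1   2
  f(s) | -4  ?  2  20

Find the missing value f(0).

On equispaced nodes a degree-2 polynomial has vanishing third forward difference, so
  - f(-1) + 3·f(0) - 3·f(1) + f(2) = 0.
Substituting the known values and solving for f(0):
  3·f(0) = -18
  f(0) = -6.

-6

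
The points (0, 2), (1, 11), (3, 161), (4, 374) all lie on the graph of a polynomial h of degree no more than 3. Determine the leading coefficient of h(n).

6

Write h(n) = an^3 + bn^2 + cn + d. Substituting each data point gives a linear system:
  d = 2
  a + b + c + d = 11
  27a + 9b + 3c + d = 161
  64a + 16b + 4c + d = 374
Solving the system yields a = 6, b = -2, c = 5, d = 2.
So h(n) = 6n^3 - 2n^2 + 5n + 2.
The leading coefficient is 6.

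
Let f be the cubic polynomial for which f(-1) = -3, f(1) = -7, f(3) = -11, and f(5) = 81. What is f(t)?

f(t) = 2t^3 - 6t^2 - 4t + 1

Write f(t) = at^3 + bt^2 + ct + d. Substituting each data point gives a linear system:
  -a + b - c + d = -3
  a + b + c + d = -7
  27a + 9b + 3c + d = -11
  125a + 25b + 5c + d = 81
Solving the system yields a = 2, b = -6, c = -4, d = 1.
So f(t) = 2t³ - 6t² - 4t + 1.
Check: f(5) = 81. ✓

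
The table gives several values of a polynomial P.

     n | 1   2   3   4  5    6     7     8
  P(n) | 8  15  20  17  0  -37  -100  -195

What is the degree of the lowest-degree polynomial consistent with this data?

3

Forward differences of the values at n = 1, 2, 3, 4, 5, 6, 7, 8:
  P  : 8  15  20  17  0  -37  -100  -195
  Δ  : 7  5  -3  -17  -37  -63  -95
  Δ^2: -2  -8  -14  -20  -26  -32
  Δ^3: -6  -6  -6  -6  -6
  Δ^4: 0  0  0  0
  Δ^5: 0  0  0
  Δ^6: 0  0
  Δ^7: 0
The third differences are constant (-6) and nonzero, while all higher differences vanish, so the minimal degree is 3.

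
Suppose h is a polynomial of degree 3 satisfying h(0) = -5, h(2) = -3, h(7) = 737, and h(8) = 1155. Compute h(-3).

Using the Lagrange interpolation formula with nodes 0, 2, 7, 8:
  L_0(n) = (n - 2)(n - 7)(n - 8) / -112
  L_1(n) = n(n - 7)(n - 8) / 60
  L_2(n) = n(n - 2)(n - 8) / -35
  L_3(n) = n(n - 2)(n - 7) / 48
Then h(n) = -5·L_0(n) - 3·L_1(n) + 737·L_2(n) + 1155·L_3(n).
Expanding and collecting terms gives h(n) = 3n^3 - 6n^2 + n - 5.
Evaluating at n = -3: h(-3) = -143.

-143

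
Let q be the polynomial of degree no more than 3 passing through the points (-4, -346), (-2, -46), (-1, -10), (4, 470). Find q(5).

Write q(n) = an^3 + bn^2 + cn + d. Substituting each data point gives a linear system:
  -64a + 16b - 4c + d = -346
  -8a + 4b - 2c + d = -46
  -a + b - c + d = -10
  64a + 16b + 4c + d = 470
Solving the system yields a = 6, b = 4, c = 6, d = -2.
So q(n) = 6n^3 + 4n^2 + 6n - 2.
Then q(5) = 878.

878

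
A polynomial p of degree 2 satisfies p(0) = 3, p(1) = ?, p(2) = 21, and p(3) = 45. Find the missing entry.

On equispaced nodes a degree-2 polynomial has vanishing third forward difference, so
  - p(0) + 3·p(1) - 3·p(2) + p(3) = 0.
Substituting the known values and solving for p(1):
  3·p(1) = 21
  p(1) = 7.

7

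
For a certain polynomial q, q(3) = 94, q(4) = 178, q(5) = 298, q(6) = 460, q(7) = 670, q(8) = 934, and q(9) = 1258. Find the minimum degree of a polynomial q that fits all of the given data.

Forward differences of the values at n = 3, 4, 5, 6, 7, 8, 9:
  q  : 94  178  298  460  670  934  1258
  Δ  : 84  120  162  210  264  324
  Δ^2: 36  42  48  54  60
  Δ^3: 6  6  6  6
  Δ^4: 0  0  0
  Δ^5: 0  0
  Δ^6: 0
The third differences are constant (6) and nonzero, while all higher differences vanish, so the minimal degree is 3.

3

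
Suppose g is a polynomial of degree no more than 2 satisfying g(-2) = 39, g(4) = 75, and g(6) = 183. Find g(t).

g(t) = 6t^2 - 6t + 3

Write g(t) = at^2 + bt + c. Substituting each data point gives a linear system:
  4a - 2b + c = 39
  16a + 4b + c = 75
  36a + 6b + c = 183
Solving the system yields a = 6, b = -6, c = 3.
So g(t) = 6t² - 6t + 3.
Check: g(-2) = 39. ✓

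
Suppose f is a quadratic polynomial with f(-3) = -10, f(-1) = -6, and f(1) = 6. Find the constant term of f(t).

Write f(t) = at^2 + bt + c. Substituting each data point gives a linear system:
  9a - 3b + c = -10
  a - b + c = -6
  a + b + c = 6
Solving the system yields a = 1, b = 6, c = -1.
So f(t) = t² + 6t - 1.
The constant term is -1.

-1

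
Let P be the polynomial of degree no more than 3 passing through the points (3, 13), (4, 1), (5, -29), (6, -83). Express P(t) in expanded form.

Write P(t) = at^3 + bt^2 + ct + d. Substituting each data point gives a linear system:
  27a + 9b + 3c + d = 13
  64a + 16b + 4c + d = 1
  125a + 25b + 5c + d = -29
  216a + 36b + 6c + d = -83
Solving the system yields a = -1, b = 3, c = 4, d = 1.
So P(t) = -t^3 + 3t^2 + 4t + 1.
Check: P(5) = -29. ✓

P(t) = -t^3 + 3t^2 + 4t + 1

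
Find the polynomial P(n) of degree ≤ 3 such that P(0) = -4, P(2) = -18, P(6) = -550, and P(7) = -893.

Write P(n) = an^3 + bn^2 + cn + d. Substituting each data point gives a linear system:
  d = -4
  8a + 4b + 2c + d = -18
  216a + 36b + 6c + d = -550
  343a + 49b + 7c + d = -893
Solving the system yields a = -3, b = 3, c = -1, d = -4.
So P(n) = -3n^3 + 3n^2 - n - 4.
Check: P(7) = -893. ✓

P(n) = -3n^3 + 3n^2 - n - 4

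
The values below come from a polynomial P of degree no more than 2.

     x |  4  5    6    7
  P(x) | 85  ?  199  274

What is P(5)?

The 3 known points determine the degree-2 polynomial uniquely.
Write P(x) = ax^2 + bx + c. Substituting each data point gives a linear system:
  16a + 4b + c = 85
  36a + 6b + c = 199
  49a + 7b + c = 274
Solving the system yields a = 6, b = -3, c = 1.
So P(x) = 6x^2 - 3x + 1.
Then P(5) = 136.

136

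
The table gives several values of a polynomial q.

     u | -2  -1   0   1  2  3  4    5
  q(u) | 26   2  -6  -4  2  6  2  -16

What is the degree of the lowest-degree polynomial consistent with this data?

Forward differences of the values at u = -2, -1, 0, 1, 2, 3, 4, 5:
  q  : 26  2  -6  -4  2  6  2  -16
  Δ  : -24  -8  2  6  4  -4  -18
  Δ^2: 16  10  4  -2  -8  -14
  Δ^3: -6  -6  -6  -6  -6
  Δ^4: 0  0  0  0
  Δ^5: 0  0  0
  Δ^6: 0  0
  Δ^7: 0
The third differences are constant (-6) and nonzero, while all higher differences vanish, so the minimal degree is 3.

3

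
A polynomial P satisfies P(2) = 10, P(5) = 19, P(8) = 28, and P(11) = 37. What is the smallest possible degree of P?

1

Forward differences of the values at t = 2, 5, 8, 11:
  P  : 10  19  28  37
  Δ  : 9  9  9
  Δ^2: 0  0
  Δ^3: 0
The first differences are constant (9) and nonzero, while all higher differences vanish, so the minimal degree is 1.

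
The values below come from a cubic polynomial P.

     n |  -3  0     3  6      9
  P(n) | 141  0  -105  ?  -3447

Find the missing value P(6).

The 4 known points determine the degree-3 polynomial uniquely.
Write P(n) = an^3 + bn^2 + cn + d. Substituting each data point gives a linear system:
  -27a + 9b - 3c + d = 141
  d = 0
  27a + 9b + 3c + d = -105
  729a + 81b + 9c + d = -3447
Solving the system yields a = -5, b = 2, c = 4, d = 0.
So P(n) = -5n^3 + 2n^2 + 4n.
Then P(6) = -984.

-984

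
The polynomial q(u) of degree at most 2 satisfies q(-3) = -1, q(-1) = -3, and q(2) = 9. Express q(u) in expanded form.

q(u) = u^2 + 3u - 1

Write q(u) = au^2 + bu + c. Substituting each data point gives a linear system:
  9a - 3b + c = -1
  a - b + c = -3
  4a + 2b + c = 9
Solving the system yields a = 1, b = 3, c = -1.
So q(u) = u² + 3u - 1.
Check: q(-1) = -3. ✓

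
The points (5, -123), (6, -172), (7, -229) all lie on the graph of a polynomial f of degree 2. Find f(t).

f(t) = -4t^2 - 5t + 2

Write f(t) = at^2 + bt + c. Substituting each data point gives a linear system:
  25a + 5b + c = -123
  36a + 6b + c = -172
  49a + 7b + c = -229
Solving the system yields a = -4, b = -5, c = 2.
So f(t) = -4t^2 - 5t + 2.
Check: f(6) = -172. ✓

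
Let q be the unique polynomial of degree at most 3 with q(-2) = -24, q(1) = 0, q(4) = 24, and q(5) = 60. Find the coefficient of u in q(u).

2

Write q(u) = au^3 + bu^2 + cu + d. Substituting each data point gives a linear system:
  -8a + 4b - 2c + d = -24
  a + b + c + d = 0
  64a + 16b + 4c + d = 24
  125a + 25b + 5c + d = 60
Solving the system yields a = 1, b = -3, c = 2, d = 0.
So q(u) = u^3 - 3u^2 + 2u.
The coefficient of u is 2.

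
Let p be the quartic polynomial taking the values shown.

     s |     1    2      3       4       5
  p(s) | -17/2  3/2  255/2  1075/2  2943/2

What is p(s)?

p(s) = 3s^4 - 2s^3 - 5s^2 - 6s + 3/2

Using the Lagrange interpolation formula with nodes 1, 2, 3, 4, 5:
  L_0(s) = (s - 2)(s - 3)(s - 4)(s - 5) / 24
  L_1(s) = (s - 1)(s - 3)(s - 4)(s - 5) / -6
  L_2(s) = (s - 1)(s - 2)(s - 4)(s - 5) / 4
  L_3(s) = (s - 1)(s - 2)(s - 3)(s - 5) / -6
  L_4(s) = (s - 1)(s - 2)(s - 3)(s - 4) / 24
Then p(s) = -17/2·L_0(s) + 3/2·L_1(s) + 255/2·L_2(s) + 1075/2·L_3(s) + 2943/2·L_4(s).
Expanding and collecting terms gives p(s) = 3s^4 - 2s^3 - 5s^2 - 6s + 3/2.
Check: p(1) = -17/2. ✓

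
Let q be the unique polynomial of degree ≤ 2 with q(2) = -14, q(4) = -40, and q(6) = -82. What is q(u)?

Using the Lagrange interpolation formula with nodes 2, 4, 6:
  L_0(u) = (u - 4)(u - 6) / 8
  L_1(u) = (u - 2)(u - 6) / -4
  L_2(u) = (u - 2)(u - 4) / 8
Then q(u) = -14·L_0(u) - 40·L_1(u) - 82·L_2(u).
Expanding and collecting terms gives q(u) = -2u² - u - 4.
Check: q(2) = -14. ✓

q(u) = -2u^2 - u - 4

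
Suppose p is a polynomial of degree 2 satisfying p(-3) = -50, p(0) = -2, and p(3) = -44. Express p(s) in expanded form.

p(s) = -5s^2 + s - 2

Write p(s) = as^2 + bs + c. Substituting each data point gives a linear system:
  9a - 3b + c = -50
  c = -2
  9a + 3b + c = -44
Solving the system yields a = -5, b = 1, c = -2.
So p(s) = -5s^2 + s - 2.
Check: p(3) = -44. ✓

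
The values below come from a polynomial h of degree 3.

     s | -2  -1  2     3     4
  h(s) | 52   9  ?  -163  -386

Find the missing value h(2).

-48

The 4 known points determine the degree-3 polynomial uniquely.
Write h(s) = as^3 + bs^2 + cs + d. Substituting each data point gives a linear system:
  -8a + 4b - 2c + d = 52
  -a + b - c + d = 9
  27a + 9b + 3c + d = -163
  64a + 16b + 4c + d = -386
Solving the system yields a = -6, b = 0, c = -1, d = 2.
So h(s) = -6s^3 - s + 2.
Then h(2) = -48.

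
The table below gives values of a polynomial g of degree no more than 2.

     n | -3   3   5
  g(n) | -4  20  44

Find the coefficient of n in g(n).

4

Write g(n) = an^2 + bn + c. Substituting each data point gives a linear system:
  9a - 3b + c = -4
  9a + 3b + c = 20
  25a + 5b + c = 44
Solving the system yields a = 1, b = 4, c = -1.
So g(n) = n² + 4n - 1.
The coefficient of n is 4.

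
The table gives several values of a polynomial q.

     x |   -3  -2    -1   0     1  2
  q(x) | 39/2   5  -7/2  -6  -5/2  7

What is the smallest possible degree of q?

2

Forward differences of the values at x = -3, -2, -1, 0, 1, 2:
  q  : 39/2  5  -7/2  -6  -5/2  7
  Δ  : -29/2  -17/2  -5/2  7/2  19/2
  Δ^2: 6  6  6  6
  Δ^3: 0  0  0
  Δ^4: 0  0
  Δ^5: 0
The second differences are constant (6) and nonzero, while all higher differences vanish, so the minimal degree is 2.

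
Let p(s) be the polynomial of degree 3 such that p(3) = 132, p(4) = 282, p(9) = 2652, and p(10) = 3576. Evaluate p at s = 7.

Write p(s) = as^3 + bs^2 + cs + d. Substituting each data point gives a linear system:
  27a + 9b + 3c + d = 132
  64a + 16b + 4c + d = 282
  729a + 81b + 9c + d = 2652
  1000a + 100b + 10c + d = 3576
Solving the system yields a = 3, b = 6, c = -3, d = 6.
So p(s) = 3s^3 + 6s^2 - 3s + 6.
Then p(7) = 1308.

1308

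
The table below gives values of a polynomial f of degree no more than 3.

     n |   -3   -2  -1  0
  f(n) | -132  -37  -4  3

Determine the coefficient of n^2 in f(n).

5

Write f(n) = an^3 + bn^2 + cn + d. Substituting each data point gives a linear system:
  -27a + 9b - 3c + d = -132
  -8a + 4b - 2c + d = -37
  -a + b - c + d = -4
  d = 3
Solving the system yields a = 6, b = 5, c = 6, d = 3.
So f(n) = 6n^3 + 5n^2 + 6n + 3.
The coefficient of n^2 is 5.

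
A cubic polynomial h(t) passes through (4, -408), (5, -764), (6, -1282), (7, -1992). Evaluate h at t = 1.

-12

Using the Lagrange interpolation formula with nodes 4, 5, 6, 7:
  L_0(t) = (t - 5)(t - 6)(t - 7) / -6
  L_1(t) = (t - 4)(t - 6)(t - 7) / 2
  L_2(t) = (t - 4)(t - 5)(t - 7) / -2
  L_3(t) = (t - 4)(t - 5)(t - 6) / 6
Then h(t) = -408·L_0(t) - 764·L_1(t) - 1282·L_2(t) - 1992·L_3(t).
Expanding and collecting terms gives h(t) = -5t^3 - 6t^2 + 3t - 4.
Evaluating at t = 1: h(1) = -12.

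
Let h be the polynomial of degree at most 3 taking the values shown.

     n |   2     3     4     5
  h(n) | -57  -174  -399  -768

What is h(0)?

-3

Forward differences of the values at n = 2, 3, 4, 5:
  h  : -57  -174  -399  -768
  Δ  : -117  -225  -369
  Δ^2: -108  -144
  Δ^3: -36
The third differences are constant, confirming degree 3.
Interpolating (Newton forward form) and evaluating at n = 0 gives h(0) = -3.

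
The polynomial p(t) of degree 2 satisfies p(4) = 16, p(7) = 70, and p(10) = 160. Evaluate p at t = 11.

Forward differences of the values at t = 4, 7, 10:
  p  : 16  70  160
  Δ  : 54  90
  Δ^2: 36
The second differences are constant, confirming degree 2.
Interpolating (Newton forward form) and evaluating at t = 11 gives p(11) = 198.

198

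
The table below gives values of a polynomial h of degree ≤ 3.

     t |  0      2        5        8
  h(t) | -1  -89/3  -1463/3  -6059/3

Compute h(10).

Using the Lagrange interpolation formula with nodes 0, 2, 5, 8:
  L_0(t) = (t - 2)(t - 5)(t - 8) / -80
  L_1(t) = t(t - 5)(t - 8) / 36
  L_2(t) = t(t - 2)(t - 8) / -45
  L_3(t) = t(t - 2)(t - 5) / 144
Then h(t) = -1·L_0(t) - 89/3·L_1(t) - 1463/3·L_2(t) - 6059/3·L_3(t).
Expanding and collecting terms gives h(t) = -4t^3 + (1/3)t^2 + t - 1.
Evaluating at t = 10: h(10) = -11873/3.

-11873/3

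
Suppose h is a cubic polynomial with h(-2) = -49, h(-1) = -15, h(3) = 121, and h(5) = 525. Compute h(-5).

-535

Using the Lagrange interpolation formula with nodes -2, -1, 3, 5:
  L_0(n) = (n + 1)(n - 3)(n - 5) / -35
  L_1(n) = (n + 2)(n - 3)(n - 5) / 24
  L_2(n) = (n + 2)(n + 1)(n - 5) / -40
  L_3(n) = (n + 2)(n + 1)(n - 3) / 84
Then h(n) = -49·L_0(n) - 15·L_1(n) + 121·L_2(n) + 525·L_3(n).
Expanding and collecting terms gives h(n) = 4n^3 + 6n - 5.
Evaluating at n = -5: h(-5) = -535.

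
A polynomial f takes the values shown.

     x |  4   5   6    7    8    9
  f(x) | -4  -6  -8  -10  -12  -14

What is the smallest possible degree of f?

1

Forward differences of the values at x = 4, 5, 6, 7, 8, 9:
  f  : -4  -6  -8  -10  -12  -14
  Δ  : -2  -2  -2  -2  -2
  Δ^2: 0  0  0  0
  Δ^3: 0  0  0
  Δ^4: 0  0
  Δ^5: 0
The first differences are constant (-2) and nonzero, while all higher differences vanish, so the minimal degree is 1.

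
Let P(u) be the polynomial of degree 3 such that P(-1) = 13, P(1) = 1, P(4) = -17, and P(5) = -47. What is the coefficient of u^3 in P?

Write P(u) = au^3 + bu^2 + cu + d. Substituting each data point gives a linear system:
  -a + b - c + d = 13
  a + b + c + d = 1
  64a + 16b + 4c + d = -17
  125a + 25b + 5c + d = -47
Solving the system yields a = -1, b = 4, c = -5, d = 3.
So P(u) = -u^3 + 4u^2 - 5u + 3.
The leading coefficient is -1.

-1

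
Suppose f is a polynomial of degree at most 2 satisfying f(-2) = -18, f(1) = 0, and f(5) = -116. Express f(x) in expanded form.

Using the Lagrange interpolation formula with nodes -2, 1, 5:
  L_0(x) = (x - 1)(x - 5) / 21
  L_1(x) = (x + 2)(x - 5) / -12
  L_2(x) = (x + 2)(x - 1) / 28
Then f(x) = -18·L_0(x) + 0·L_1(x) - 116·L_2(x).
Expanding and collecting terms gives f(x) = -5x^2 + x + 4.
Check: f(5) = -116. ✓

f(x) = -5x^2 + x + 4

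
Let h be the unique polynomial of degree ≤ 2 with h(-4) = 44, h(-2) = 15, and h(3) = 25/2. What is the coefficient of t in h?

Write h(t) = at^2 + bt + c. Substituting each data point gives a linear system:
  16a - 4b + c = 44
  4a - 2b + c = 15
  9a + 3b + c = 25/2
Solving the system yields a = 2, b = -5/2, c = 2.
So h(t) = 2t^2 - (5/2)t + 2.
The coefficient of t is -5/2.

-5/2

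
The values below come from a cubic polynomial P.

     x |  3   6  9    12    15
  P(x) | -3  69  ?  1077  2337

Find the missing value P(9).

The 4 known points determine the degree-3 polynomial uniquely.
Write P(x) = ax^3 + bx^2 + cx + d. Substituting each data point gives a linear system:
  27a + 9b + 3c + d = -3
  216a + 36b + 6c + d = 69
  1728a + 144b + 12c + d = 1077
  3375a + 225b + 15c + d = 2337
Solving the system yields a = 1, b = -5, c = 6, d = -3.
So P(x) = x³ - 5x² + 6x - 3.
Then P(9) = 375.

375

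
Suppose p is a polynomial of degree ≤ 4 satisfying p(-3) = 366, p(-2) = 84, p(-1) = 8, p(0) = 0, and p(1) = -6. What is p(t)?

Write p(t) = at^4 + bt^3 + ct^2 + dt + e. Substituting each data point gives a linear system:
  81a - 27b + 9c - 3d + e = 366
  16a - 8b + 4c - 2d + e = 84
  a - b + c - d + e = 8
  e = 0
  a + b + c + d + e = -6
Solving the system yields a = 3, b = -5, c = -2, d = -2, e = 0.
So p(t) = 3t^4 - 5t^3 - 2t^2 - 2t.
Check: p(-3) = 366. ✓

p(t) = 3t^4 - 5t^3 - 2t^2 - 2t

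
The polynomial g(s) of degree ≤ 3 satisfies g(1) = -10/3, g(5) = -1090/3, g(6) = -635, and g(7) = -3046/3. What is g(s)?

Using the Lagrange interpolation formula with nodes 1, 5, 6, 7:
  L_0(s) = (s - 5)(s - 6)(s - 7) / -120
  L_1(s) = (s - 1)(s - 6)(s - 7) / 8
  L_2(s) = (s - 1)(s - 5)(s - 7) / -5
  L_3(s) = (s - 1)(s - 5)(s - 6) / 12
Then g(s) = -10/3·L_0(s) - 1090/3·L_1(s) - 635·L_2(s) - 3046/3·L_3(s).
Expanding and collecting terms gives g(s) = -3s³ - (1/3)s² + 5s - 5.
Check: g(1) = -10/3. ✓

g(s) = -3s^3 - (1/3)s^2 + 5s - 5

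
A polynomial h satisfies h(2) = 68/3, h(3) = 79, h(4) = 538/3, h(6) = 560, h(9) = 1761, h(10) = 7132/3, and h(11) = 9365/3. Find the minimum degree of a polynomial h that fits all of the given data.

3

Divided differences on the nodes 2, 3, 4, 6, 9, 10, 11:
  order 0: 68/3  79  538/3  560  1761  7132/3  9365/3
  order 1: 169/3  301/3  571/3  1201/3  1849/3  2233/3
  order 2: 22  30  42  54  64
  order 3: 2  2  2  2
  order 4: 0  0  0
  order 5: 0  0
  order 6: 0
The order-3 divided differences are all 2 (nonzero) and every higher order vanishes, so the data lies on a polynomial of degree exactly 3.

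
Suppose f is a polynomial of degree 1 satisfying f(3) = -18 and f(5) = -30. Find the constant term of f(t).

0

Write f(t) = at + b. Substituting each data point gives a linear system:
  3a + b = -18
  5a + b = -30
Solving the system yields a = -6, b = 0.
So f(t) = -6t.
The constant term is 0.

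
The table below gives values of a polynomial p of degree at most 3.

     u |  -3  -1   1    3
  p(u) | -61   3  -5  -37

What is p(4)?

Using the Lagrange interpolation formula with nodes -3, -1, 1, 3:
  L_0(u) = (u + 1)(u - 1)(u - 3) / -48
  L_1(u) = (u + 3)(u - 1)(u - 3) / 16
  L_2(u) = (u + 3)(u + 1)(u - 3) / -16
  L_3(u) = (u + 3)(u + 1)(u - 1) / 48
Then p(u) = -61·L_0(u) + 3·L_1(u) - 5·L_2(u) - 37·L_3(u).
Expanding and collecting terms gives p(u) = u^3 - 6u^2 - 5u + 5.
Evaluating at u = 4: p(4) = -47.

-47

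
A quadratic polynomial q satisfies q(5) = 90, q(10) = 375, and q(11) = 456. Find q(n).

q(n) = 4n^2 - 3n + 5

Write q(n) = an^2 + bn + c. Substituting each data point gives a linear system:
  25a + 5b + c = 90
  100a + 10b + c = 375
  121a + 11b + c = 456
Solving the system yields a = 4, b = -3, c = 5.
So q(n) = 4n^2 - 3n + 5.
Check: q(10) = 375. ✓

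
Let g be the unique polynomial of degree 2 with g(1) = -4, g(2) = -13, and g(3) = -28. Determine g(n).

g(n) = -3n^2 - 1

Write g(n) = an^2 + bn + c. Substituting each data point gives a linear system:
  a + b + c = -4
  4a + 2b + c = -13
  9a + 3b + c = -28
Solving the system yields a = -3, b = 0, c = -1.
So g(n) = -3n² - 1.
Check: g(1) = -4. ✓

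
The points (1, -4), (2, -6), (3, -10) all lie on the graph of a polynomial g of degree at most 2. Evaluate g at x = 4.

-16

Forward differences of the values at x = 1, 2, 3:
  g  : -4  -6  -10
  Δ  : -2  -4
  Δ^2: -2
The second differences are constant, confirming degree 2.
Interpolating (Newton forward form) and evaluating at x = 4 gives g(4) = -16.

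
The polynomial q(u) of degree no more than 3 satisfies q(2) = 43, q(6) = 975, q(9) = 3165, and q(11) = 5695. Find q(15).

14187

Write q(u) = au^3 + bu^2 + cu + d. Substituting each data point gives a linear system:
  8a + 4b + 2c + d = 43
  216a + 36b + 6c + d = 975
  729a + 81b + 9c + d = 3165
  1331a + 121b + 11c + d = 5695
Solving the system yields a = 4, b = 3, c = 1, d = -3.
So q(u) = 4u^3 + 3u^2 + u - 3.
Then q(15) = 14187.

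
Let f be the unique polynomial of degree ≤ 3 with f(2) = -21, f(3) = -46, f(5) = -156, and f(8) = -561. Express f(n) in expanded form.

Write f(n) = an^3 + bn^2 + cn + d. Substituting each data point gives a linear system:
  8a + 4b + 2c + d = -21
  27a + 9b + 3c + d = -46
  125a + 25b + 5c + d = -156
  512a + 64b + 8c + d = -561
Solving the system yields a = -1, b = 0, c = -6, d = -1.
So f(n) = -n^3 - 6n - 1.
Check: f(5) = -156. ✓

f(n) = -n^3 - 6n - 1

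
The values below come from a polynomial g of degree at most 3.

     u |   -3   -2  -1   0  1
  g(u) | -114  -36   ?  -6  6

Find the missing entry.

-10

On equispaced nodes a degree-3 polynomial has vanishing fourth forward difference, so
  g(-3) - 4·g(-2) + 6·g(-1) - 4·g(0) + g(1) = 0.
Substituting the known values and solving for g(-1):
  6·g(-1) = -60
  g(-1) = -10.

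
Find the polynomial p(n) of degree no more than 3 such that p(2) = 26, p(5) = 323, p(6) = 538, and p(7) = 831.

Using the Lagrange interpolation formula with nodes 2, 5, 6, 7:
  L_0(n) = (n - 5)(n - 6)(n - 7) / -60
  L_1(n) = (n - 2)(n - 6)(n - 7) / 6
  L_2(n) = (n - 2)(n - 5)(n - 7) / -4
  L_3(n) = (n - 2)(n - 5)(n - 6) / 10
Then p(n) = 26·L_0(n) + 323·L_1(n) + 538·L_2(n) + 831·L_3(n).
Expanding and collecting terms gives p(n) = 2n^3 + 3n^2 - 2.
Check: p(6) = 538. ✓

p(n) = 2n^3 + 3n^2 - 2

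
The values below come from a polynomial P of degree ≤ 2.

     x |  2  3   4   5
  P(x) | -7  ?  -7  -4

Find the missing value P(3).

-8

The 3 known points determine the degree-2 polynomial uniquely.
Write P(x) = ax^2 + bx + c. Substituting each data point gives a linear system:
  4a + 2b + c = -7
  16a + 4b + c = -7
  25a + 5b + c = -4
Solving the system yields a = 1, b = -6, c = 1.
So P(x) = x^2 - 6x + 1.
Then P(3) = -8.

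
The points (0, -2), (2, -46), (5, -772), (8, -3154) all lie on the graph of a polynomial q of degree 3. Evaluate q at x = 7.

Write q(x) = ax^3 + bx^2 + cx + d. Substituting each data point gives a linear system:
  d = -2
  8a + 4b + 2c + d = -46
  125a + 25b + 5c + d = -772
  512a + 64b + 8c + d = -3154
Solving the system yields a = -6, b = -2, c = 6, d = -2.
So q(x) = -6x^3 - 2x^2 + 6x - 2.
Then q(7) = -2116.

-2116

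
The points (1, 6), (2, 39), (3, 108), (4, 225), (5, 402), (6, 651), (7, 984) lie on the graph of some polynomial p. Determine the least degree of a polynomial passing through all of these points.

3

Forward differences of the values at t = 1, 2, 3, 4, 5, 6, 7:
  p  : 6  39  108  225  402  651  984
  Δ  : 33  69  117  177  249  333
  Δ^2: 36  48  60  72  84
  Δ^3: 12  12  12  12
  Δ^4: 0  0  0
  Δ^5: 0  0
  Δ^6: 0
The third differences are constant (12) and nonzero, while all higher differences vanish, so the minimal degree is 3.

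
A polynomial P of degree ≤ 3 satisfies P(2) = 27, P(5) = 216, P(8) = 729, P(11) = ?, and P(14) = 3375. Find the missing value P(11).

The 4 known points determine the degree-3 polynomial uniquely.
Write P(n) = an^3 + bn^2 + cn + d. Substituting each data point gives a linear system:
  8a + 4b + 2c + d = 27
  125a + 25b + 5c + d = 216
  512a + 64b + 8c + d = 729
  2744a + 196b + 14c + d = 3375
Solving the system yields a = 1, b = 3, c = 3, d = 1.
So P(n) = n^3 + 3n^2 + 3n + 1.
Then P(11) = 1728.

1728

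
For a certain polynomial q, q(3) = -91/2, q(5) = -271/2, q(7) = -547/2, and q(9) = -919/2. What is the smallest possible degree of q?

2

Forward differences of the values at n = 3, 5, 7, 9:
  q  : -91/2  -271/2  -547/2  -919/2
  Δ  : -90  -138  -186
  Δ^2: -48  -48
  Δ^3: 0
The second differences are constant (-48) and nonzero, while all higher differences vanish, so the minimal degree is 2.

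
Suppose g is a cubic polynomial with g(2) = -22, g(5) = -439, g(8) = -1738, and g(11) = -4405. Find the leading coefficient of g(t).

Write g(t) = at^3 + bt^2 + ct + d. Substituting each data point gives a linear system:
  8a + 4b + 2c + d = -22
  125a + 25b + 5c + d = -439
  512a + 64b + 8c + d = -1738
  1331a + 121b + 11c + d = -4405
Solving the system yields a = -3, b = -4, c = 6, d = 6.
So g(t) = -3t³ - 4t² + 6t + 6.
The leading coefficient is -3.

-3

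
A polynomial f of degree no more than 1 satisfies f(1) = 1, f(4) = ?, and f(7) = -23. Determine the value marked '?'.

The 2 known points determine the degree-1 polynomial uniquely.
Write f(s) = as + b. Substituting each data point gives a linear system:
  a + b = 1
  7a + b = -23
Solving the system yields a = -4, b = 5.
So f(s) = -4s + 5.
Then f(4) = -11.

-11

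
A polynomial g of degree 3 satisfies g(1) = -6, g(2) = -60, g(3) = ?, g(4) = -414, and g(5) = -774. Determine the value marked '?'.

On equispaced nodes a degree-3 polynomial has vanishing fourth forward difference, so
  g(1) - 4·g(2) + 6·g(3) - 4·g(4) + g(5) = 0.
Substituting the known values and solving for g(3):
  6·g(3) = -1116
  g(3) = -186.

-186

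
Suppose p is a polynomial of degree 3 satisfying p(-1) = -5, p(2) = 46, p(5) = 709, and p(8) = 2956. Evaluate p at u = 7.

Write p(u) = au^3 + bu^2 + cu + d. Substituting each data point gives a linear system:
  -a + b - c + d = -5
  8a + 4b + 2c + d = 46
  125a + 25b + 5c + d = 709
  512a + 64b + 8c + d = 2956
Solving the system yields a = 6, b = -2, c = 1, d = 4.
So p(u) = 6u^3 - 2u^2 + u + 4.
Then p(7) = 1971.

1971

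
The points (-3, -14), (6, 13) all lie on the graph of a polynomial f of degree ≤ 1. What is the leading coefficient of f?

Write f(x) = ax + b. Substituting each data point gives a linear system:
  -3a + b = -14
  6a + b = 13
Solving the system yields a = 3, b = -5.
So f(x) = 3x - 5.
The leading coefficient is 3.

3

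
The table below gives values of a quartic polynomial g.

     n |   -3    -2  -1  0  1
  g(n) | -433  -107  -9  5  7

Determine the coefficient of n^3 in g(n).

6

Write g(n) = an^4 + bn^3 + cn^2 + dn + e. Substituting each data point gives a linear system:
  81a - 27b + 9c - 3d + e = -433
  16a - 8b + 4c - 2d + e = -107
  a - b + c - d + e = -9
  e = 5
  a + b + c + d + e = 7
Solving the system yields a = -3, b = 6, c = -3, d = 2, e = 5.
So g(n) = -3n⁴ + 6n³ - 3n² + 2n + 5.
The coefficient of n^3 is 6.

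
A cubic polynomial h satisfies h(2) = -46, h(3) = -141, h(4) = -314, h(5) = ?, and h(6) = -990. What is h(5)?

-589

The 4 known points determine the degree-3 polynomial uniquely.
Write h(n) = an^3 + bn^2 + cn + d. Substituting each data point gives a linear system:
  8a + 4b + 2c + d = -46
  27a + 9b + 3c + d = -141
  64a + 16b + 4c + d = -314
  216a + 36b + 6c + d = -990
Solving the system yields a = -4, b = -3, c = -4, d = 6.
So h(n) = -4n^3 - 3n^2 - 4n + 6.
Then h(5) = -589.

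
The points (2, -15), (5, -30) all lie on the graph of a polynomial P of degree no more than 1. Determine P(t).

Write P(t) = at + b. Substituting each data point gives a linear system:
  2a + b = -15
  5a + b = -30
Solving the system yields a = -5, b = -5.
So P(t) = -5t - 5.
Check: P(5) = -30. ✓

P(t) = -5t - 5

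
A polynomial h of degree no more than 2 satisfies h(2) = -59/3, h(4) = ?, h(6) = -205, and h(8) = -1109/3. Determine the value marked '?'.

The 3 known points determine the degree-2 polynomial uniquely.
Write h(u) = au^2 + bu + c. Substituting each data point gives a linear system:
  4a + 2b + c = -59/3
  36a + 6b + c = -205
  64a + 8b + c = -1109/3
Solving the system yields a = -6, b = 5/3, c = 1.
So h(u) = -6u^2 + (5/3)u + 1.
Then h(4) = -265/3.

-265/3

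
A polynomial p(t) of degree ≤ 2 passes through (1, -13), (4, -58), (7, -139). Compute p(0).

-6

Write p(t) = at^2 + bt + c. Substituting each data point gives a linear system:
  a + b + c = -13
  16a + 4b + c = -58
  49a + 7b + c = -139
Solving the system yields a = -2, b = -5, c = -6.
So p(t) = -2t^2 - 5t - 6.
Then p(0) = -6.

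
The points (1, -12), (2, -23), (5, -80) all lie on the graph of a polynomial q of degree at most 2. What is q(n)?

q(n) = -2n^2 - 5n - 5

Write q(n) = an^2 + bn + c. Substituting each data point gives a linear system:
  a + b + c = -12
  4a + 2b + c = -23
  25a + 5b + c = -80
Solving the system yields a = -2, b = -5, c = -5.
So q(n) = -2n^2 - 5n - 5.
Check: q(5) = -80. ✓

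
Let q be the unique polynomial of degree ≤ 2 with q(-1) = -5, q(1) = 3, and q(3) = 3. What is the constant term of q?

0

Write q(t) = at^2 + bt + c. Substituting each data point gives a linear system:
  a - b + c = -5
  a + b + c = 3
  9a + 3b + c = 3
Solving the system yields a = -1, b = 4, c = 0.
So q(t) = -t^2 + 4t.
The constant term is 0.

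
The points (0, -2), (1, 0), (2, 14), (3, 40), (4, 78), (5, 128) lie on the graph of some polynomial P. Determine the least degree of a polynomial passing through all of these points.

Forward differences of the values at u = 0, 1, 2, 3, 4, 5:
  P  : -2  0  14  40  78  128
  Δ  : 2  14  26  38  50
  Δ^2: 12  12  12  12
  Δ^3: 0  0  0
  Δ^4: 0  0
  Δ^5: 0
The second differences are constant (12) and nonzero, while all higher differences vanish, so the minimal degree is 2.

2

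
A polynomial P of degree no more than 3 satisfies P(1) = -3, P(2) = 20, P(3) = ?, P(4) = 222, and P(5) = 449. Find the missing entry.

87

On equispaced nodes a degree-3 polynomial has vanishing fourth forward difference, so
  P(1) - 4·P(2) + 6·P(3) - 4·P(4) + P(5) = 0.
Substituting the known values and solving for P(3):
  6·P(3) = 522
  P(3) = 87.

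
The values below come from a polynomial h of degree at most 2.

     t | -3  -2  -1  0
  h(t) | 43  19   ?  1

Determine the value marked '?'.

5

On equispaced nodes a degree-2 polynomial has vanishing third forward difference, so
  - h(-3) + 3·h(-2) - 3·h(-1) + h(0) = 0.
Substituting the known values and solving for h(-1):
  -3·h(-1) = -15
  h(-1) = 5.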